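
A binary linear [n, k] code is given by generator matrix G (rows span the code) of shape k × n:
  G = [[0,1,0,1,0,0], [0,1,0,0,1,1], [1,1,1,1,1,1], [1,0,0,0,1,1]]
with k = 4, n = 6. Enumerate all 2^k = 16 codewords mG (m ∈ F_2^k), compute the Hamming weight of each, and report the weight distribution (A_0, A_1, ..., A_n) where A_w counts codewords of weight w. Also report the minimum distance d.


Weight distribution: A_0 = 1, A_1 = 1, A_2 = 3, A_3 = 6, A_4 = 3, A_5 = 1, A_6 = 1. Minimum distance d = 1.

Enumerate all 2^4 = 16 messages m ∈ F_2^4.
For each, compute codeword c = mG in F_2^6, then tally its weight.
  m = 0000 → c = 000000, weight = 0.
  m = 1000 → c = 010100, weight = 2.
  m = 0100 → c = 010011, weight = 3.
  m = 1100 → c = 000111, weight = 3.
  m = 0010 → c = 111111, weight = 6.
  m = 1010 → c = 101011, weight = 4.
  m = 0110 → c = 101100, weight = 3.
  m = 1110 → c = 111000, weight = 3.
  m = 0001 → c = 100011, weight = 3.
  m = 1001 → c = 110111, weight = 5.
  m = 0101 → c = 110000, weight = 2.
  m = 1101 → c = 100100, weight = 2.
  m = 0011 → c = 011100, weight = 3.
  m = 1011 → c = 001000, weight = 1.
  m = 0111 → c = 001111, weight = 4.
  m = 1111 → c = 011011, weight = 4.
Tally weights:
  weight 0: 1 codewords.
  weight 1: 1 codewords.
  weight 2: 3 codewords.
  weight 3: 6 codewords.
  weight 4: 3 codewords.
  weight 5: 1 codewords.
  weight 6: 1 codewords.
Minimum distance d = smallest w > 0 with A_w > 0 = 1.
Sanity: Σ A_w = 16 = 2^4 = 16 ✓.


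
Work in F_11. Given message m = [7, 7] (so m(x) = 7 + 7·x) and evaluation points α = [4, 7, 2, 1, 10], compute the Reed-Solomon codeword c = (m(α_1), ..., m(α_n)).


c = [2, 1, 10, 3, 0]

Message polynomial: m(x) = 7 + 7·x (mod 11).
For each evaluation point α_i, compute m(α_i) mod 11:
  α_1 = 4: Horner steps 7 → 2, so m(4) = 2.
  α_2 = 7: Horner steps 7 → 1, so m(7) = 1.
  α_3 = 2: Horner steps 7 → 10, so m(2) = 10.
  α_4 = 1: Horner steps 7 → 3, so m(1) = 3.
  α_5 = 10: Horner steps 7 → 0, so m(10) = 0.
Codeword c = [2, 1, 10, 3, 0] ∈ F_11^5.


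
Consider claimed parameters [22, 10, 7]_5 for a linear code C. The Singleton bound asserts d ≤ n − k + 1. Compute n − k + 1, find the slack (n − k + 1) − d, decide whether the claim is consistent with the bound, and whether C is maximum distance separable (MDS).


Singleton RHS = n − k + 1 = 13, slack = 6, bound satisfied, not MDS.

Singleton bound: d ≤ n − k + 1.
Here n = 22, k = 10, so n − k + 1 = 13.
Given d = 7, check d ≤ 13: YES.
Slack = (n − k + 1) − d = 6.
The code is NOT MDS (slack = 6 > 0).
Description: the claimed parameters are [22, 10, 7]_5; such a code would be non-MDS.


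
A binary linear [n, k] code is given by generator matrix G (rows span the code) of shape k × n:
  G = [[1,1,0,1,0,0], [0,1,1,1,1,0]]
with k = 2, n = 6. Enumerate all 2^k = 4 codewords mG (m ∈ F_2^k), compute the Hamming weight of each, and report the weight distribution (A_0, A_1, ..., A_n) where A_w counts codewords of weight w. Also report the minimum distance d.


Weight distribution: A_0 = 1, A_3 = 2, A_4 = 1. Minimum distance d = 3.

Enumerate all 2^2 = 4 messages m ∈ F_2^2.
For each, compute codeword c = mG in F_2^6, then tally its weight.
  m = 00 → c = 000000, weight = 0.
  m = 10 → c = 110100, weight = 3.
  m = 01 → c = 011110, weight = 4.
  m = 11 → c = 101010, weight = 3.
Tally weights:
  weight 0: 1 codewords.
  weight 3: 2 codewords.
  weight 4: 1 codewords.
Minimum distance d = smallest w > 0 with A_w > 0 = 3.
Sanity: Σ A_w = 4 = 2^2 = 4 ✓.


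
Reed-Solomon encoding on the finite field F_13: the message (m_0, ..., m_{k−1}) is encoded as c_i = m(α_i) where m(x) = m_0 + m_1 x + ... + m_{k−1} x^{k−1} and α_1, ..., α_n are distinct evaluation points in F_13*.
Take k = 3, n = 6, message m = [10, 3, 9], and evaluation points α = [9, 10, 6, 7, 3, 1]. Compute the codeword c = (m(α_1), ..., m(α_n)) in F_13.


c = [12, 4, 1, 4, 9, 9]

Message polynomial: m(x) = 10 + 3·x + 9·x^2 (mod 13).
For each evaluation point α_i, compute m(α_i) mod 13:
  α_1 = 9: Horner steps 9 → 6 → 12, so m(9) = 12.
  α_2 = 10: Horner steps 9 → 2 → 4, so m(10) = 4.
  α_3 = 6: Horner steps 9 → 5 → 1, so m(6) = 1.
  α_4 = 7: Horner steps 9 → 1 → 4, so m(7) = 4.
  α_5 = 3: Horner steps 9 → 4 → 9, so m(3) = 9.
  α_6 = 1: Horner steps 9 → 12 → 9, so m(1) = 9.
Codeword c = [12, 4, 1, 4, 9, 9] ∈ F_13^6.


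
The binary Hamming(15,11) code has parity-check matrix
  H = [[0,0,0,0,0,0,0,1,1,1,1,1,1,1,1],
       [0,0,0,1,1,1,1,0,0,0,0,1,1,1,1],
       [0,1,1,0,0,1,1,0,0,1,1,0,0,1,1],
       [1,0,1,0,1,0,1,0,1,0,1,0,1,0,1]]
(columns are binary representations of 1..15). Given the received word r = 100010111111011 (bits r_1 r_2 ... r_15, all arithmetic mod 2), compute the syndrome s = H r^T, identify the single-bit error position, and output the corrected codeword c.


s = (1, 1, 1, 0)^T, error position = 14, corrected codeword c = 100010111111001

Compute s = H r^T mod 2 one row at a time:
  s_1 = 1 + 1 + 1 + 1 + 1 + 0 + 1 + 1 = 7 ≡ 1 (mod 2).
  s_2 = 0 + 1 + 0 + 1 + 1 + 0 + 1 + 1 = 5 ≡ 1 (mod 2).
  s_3 = 0 + 0 + 0 + 1 + 1 + 1 + 1 + 1 = 5 ≡ 1 (mod 2).
  s_4 = 1 + 0 + 1 + 1 + 1 + 1 + 0 + 1 = 6 ≡ 0 (mod 2).
s = (1, 1, 1, 0)^T — this equals column 14 of H (binary 1110), so error is at position 14.
Correct: flip bit 14 of r = 100010111111011 to get c = 100010111111001.


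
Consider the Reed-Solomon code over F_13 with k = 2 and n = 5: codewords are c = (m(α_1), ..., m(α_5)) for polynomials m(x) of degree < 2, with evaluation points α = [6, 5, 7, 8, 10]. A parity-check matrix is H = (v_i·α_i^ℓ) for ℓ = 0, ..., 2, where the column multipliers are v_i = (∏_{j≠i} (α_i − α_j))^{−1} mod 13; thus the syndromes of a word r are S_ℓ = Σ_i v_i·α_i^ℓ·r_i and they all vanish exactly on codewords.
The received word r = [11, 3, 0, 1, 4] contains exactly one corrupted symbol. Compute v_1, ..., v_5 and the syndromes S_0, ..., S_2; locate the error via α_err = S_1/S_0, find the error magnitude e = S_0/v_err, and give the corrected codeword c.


S = (12, 6, 3), error at position 3, error magnitude e = 7, c = [11, 3, 6, 1, 4].

Step 1: column multipliers v_i = (∏_{j≠i}(α_i − α_j))^{−1} mod 13.
  i = 1 (α = 6): (6−5)(6−7)(6−8)(6−10) = 1·(−1)·(−2)·(−4) = −8 ≡ 5, so v_1 = 5^{−1} = 8 (mod 13).
  i = 2 (α = 5): (5−6)(5−7)(5−8)(5−10) = (−1)·(−2)·(−3)·(−5) = 30 ≡ 4, so v_2 = 4^{−1} = 10 (mod 13).
  i = 3 (α = 7): (7−6)(7−5)(7−8)(7−10) = 1·2·(−1)·(−3) = 6 ≡ 6, so v_3 = 6^{−1} = 11 (mod 13).
  i = 4 (α = 8): (8−6)(8−5)(8−7)(8−10) = 2·3·1·(−2) = −12 ≡ 1, so v_4 = 1^{−1} = 1 (mod 13).
  i = 5 (α = 10): (10−6)(10−5)(10−7)(10−8) = 4·5·3·2 = 120 ≡ 3, so v_5 = 3^{−1} = 9 (mod 13).
  v = [8, 10, 11, 1, 9].
Step 2: syndromes of r = [11, 3, 0, 1, 4] (all sums mod 13).
  S_0 = Σ v_i r_i = 8·11 + 10·3 + 11·0 + 1·1 + 9·4 = 155 ≡ 12.
  S_1 = Σ v_i α_i r_i = 8·6·11 + 10·5·3 + 11·7·0 + 1·8·1 + 9·10·4 = 1046 ≡ 6.
  α_i^2 mod 13 = [10, 12, 10, 12, 9].
  S_2 = Σ v_i α_i^2 r_i = 8·10·11 + 10·12·3 + 11·10·0 + 1·12·1 + 9·9·4 = 1576 ≡ 3.
  S = (12, 6, 3) ≠ 0, so r is not a codeword (an error is present).
Step 3: locate the error. For a single error e at position i, S_ℓ = v_i·e·α_i^ℓ, so α_err = S_1/S_0.
  S_0^{−1} = 12^{−1} = 12 (mod 13), so α_err = 6·12 = 72 ≡ 7 = α_3. Error position i = 3.
  Consistency check: S_2/S_1 = 3·11 = 33 ≡ 7 = α_err ✓ (single-error assumption holds).
Step 4: error magnitude e = S_0/v_3 = S_0·∏_{j≠3}(α_3 − α_j) = 12·6 = 72 ≡ 7 (mod 13).
Step 5: correct position 3: c_3 = r_3 − e = 0 − 7 ≡ 6 (mod 13). Hence c = [11, 3, 6, 1, 4].
  Check: interpolating c through the α_i gives m(x) = 2 + 8·x (degree < 2) with m(α_i) = c_i for every i, so c is indeed a codeword.


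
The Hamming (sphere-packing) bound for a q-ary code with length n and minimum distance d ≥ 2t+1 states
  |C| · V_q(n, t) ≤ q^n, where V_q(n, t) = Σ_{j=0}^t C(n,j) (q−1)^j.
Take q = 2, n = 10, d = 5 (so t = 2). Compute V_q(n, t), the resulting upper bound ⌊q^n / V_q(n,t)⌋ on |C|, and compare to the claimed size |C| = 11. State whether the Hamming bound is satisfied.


V_q(n, t) = 56, q^n = 1024, Hamming bound = 18, |C| = 11 ≤ bound (satisfied).

Step 1: Compute V_q(n, t) = Σ_{j=0}^2 C(n, j) (q−1)^j.
  j = 0: C(10,0)·(1)^0 = 1·1 = 1.
  j = 1: C(10,1)·(1)^1 = 10·1 = 10.
  j = 2: C(10,2)·(1)^2 = 45·1 = 45.
  V_q(n, t) = 1 + 10 + 45 = 56.
Step 2: q^n = 2^10 = 1024.
Step 3: Hamming bound ⌊q^n / V_q(n,t)⌋ = ⌊1024/56⌋ = 18.
Step 4: Compare |C| = 11 to 18: satisfied.
The claimed |C| lies below the Hamming bound.


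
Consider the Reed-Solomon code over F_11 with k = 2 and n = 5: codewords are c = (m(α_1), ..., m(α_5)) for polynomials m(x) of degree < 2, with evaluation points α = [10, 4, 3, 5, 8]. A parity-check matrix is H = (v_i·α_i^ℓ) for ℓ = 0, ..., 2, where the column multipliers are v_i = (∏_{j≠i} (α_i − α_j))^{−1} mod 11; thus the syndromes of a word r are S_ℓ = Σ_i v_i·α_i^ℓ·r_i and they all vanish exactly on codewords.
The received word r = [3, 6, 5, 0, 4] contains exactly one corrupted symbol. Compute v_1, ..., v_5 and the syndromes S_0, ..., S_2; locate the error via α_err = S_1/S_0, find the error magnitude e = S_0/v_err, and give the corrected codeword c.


S = (1, 3, 9), error at position 3, error magnitude e = 4, c = [3, 6, 1, 0, 4].

Step 1: column multipliers v_i = (∏_{j≠i}(α_i − α_j))^{−1} mod 11.
  i = 1 (α = 10): (10−4)(10−3)(10−5)(10−8) = 6·7·5·2 = 420 ≡ 2, so v_1 = 2^{−1} = 6 (mod 11).
  i = 2 (α = 4): (4−10)(4−3)(4−5)(4−8) = (−6)·1·(−1)·(−4) = −24 ≡ 9, so v_2 = 9^{−1} = 5 (mod 11).
  i = 3 (α = 3): (3−10)(3−4)(3−5)(3−8) = (−7)·(−1)·(−2)·(−5) = 70 ≡ 4, so v_3 = 4^{−1} = 3 (mod 11).
  i = 4 (α = 5): (5−10)(5−4)(5−3)(5−8) = (−5)·1·2·(−3) = 30 ≡ 8, so v_4 = 8^{−1} = 7 (mod 11).
  i = 5 (α = 8): (8−10)(8−4)(8−3)(8−5) = (−2)·4·5·3 = −120 ≡ 1, so v_5 = 1^{−1} = 1 (mod 11).
  v = [6, 5, 3, 7, 1].
Step 2: syndromes of r = [3, 6, 5, 0, 4] (all sums mod 11).
  S_0 = Σ v_i r_i = 6·3 + 5·6 + 3·5 + 7·0 + 1·4 = 67 ≡ 1.
  S_1 = Σ v_i α_i r_i = 6·10·3 + 5·4·6 + 3·3·5 + 7·5·0 + 1·8·4 = 377 ≡ 3.
  α_i^2 mod 11 = [1, 5, 9, 3, 9].
  S_2 = Σ v_i α_i^2 r_i = 6·1·3 + 5·5·6 + 3·9·5 + 7·3·0 + 1·9·4 = 339 ≡ 9.
  S = (1, 3, 9) ≠ 0, so r is not a codeword (an error is present).
Step 3: locate the error. For a single error e at position i, S_ℓ = v_i·e·α_i^ℓ, so α_err = S_1/S_0.
  S_0^{−1} = 1^{−1} = 1 (mod 11), so α_err = 3·1 = 3 ≡ 3 = α_3. Error position i = 3.
  Consistency check: S_2/S_1 = 9·4 = 36 ≡ 3 = α_err ✓ (single-error assumption holds).
Step 4: error magnitude e = S_0/v_3 = S_0·∏_{j≠3}(α_3 − α_j) = 1·4 = 4 ≡ 4 (mod 11).
Step 5: correct position 3: c_3 = r_3 − e = 5 − 4 ≡ 1 (mod 11). Hence c = [3, 6, 1, 0, 4].
  Check: interpolating c through the α_i gives m(x) = 8 + 5·x (degree < 2) with m(α_i) = c_i for every i, so c is indeed a codeword.


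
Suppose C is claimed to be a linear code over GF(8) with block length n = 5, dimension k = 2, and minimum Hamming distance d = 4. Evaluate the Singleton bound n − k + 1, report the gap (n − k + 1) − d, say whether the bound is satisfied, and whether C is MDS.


Singleton RHS = n − k + 1 = 4, slack = 0, bound satisfied, MDS.

Singleton bound: d ≤ n − k + 1.
Here n = 5, k = 2, so n − k + 1 = 4.
Given d = 4, check d ≤ 4: YES.
Slack = (n − k + 1) − d = 0.
The code is MDS (slack = 0).
Description: the claimed parameters are [5, 2, 4]_8; such a code would be MDS (meets Singleton bound).


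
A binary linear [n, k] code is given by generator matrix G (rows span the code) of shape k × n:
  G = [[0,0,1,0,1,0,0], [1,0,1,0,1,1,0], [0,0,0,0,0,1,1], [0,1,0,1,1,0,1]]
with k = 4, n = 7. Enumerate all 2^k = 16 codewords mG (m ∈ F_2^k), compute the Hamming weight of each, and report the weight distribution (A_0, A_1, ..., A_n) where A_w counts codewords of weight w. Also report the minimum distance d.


Weight distribution: A_0 = 1, A_2 = 4, A_4 = 9, A_6 = 2. Minimum distance d = 2.

Enumerate all 2^4 = 16 messages m ∈ F_2^4.
For each, compute codeword c = mG in F_2^7, then tally its weight.
  m = 0000 → c = 0000000, weight = 0.
  m = 1000 → c = 0010100, weight = 2.
  m = 0100 → c = 1010110, weight = 4.
  m = 1100 → c = 1000010, weight = 2.
  m = 0010 → c = 0000011, weight = 2.
  m = 1010 → c = 0010111, weight = 4.
  m = 0110 → c = 1010101, weight = 4.
  m = 1110 → c = 1000001, weight = 2.
  m = 0001 → c = 0101101, weight = 4.
  m = 1001 → c = 0111001, weight = 4.
  m = 0101 → c = 1111011, weight = 6.
  m = 1101 → c = 1101111, weight = 6.
  m = 0011 → c = 0101110, weight = 4.
  m = 1011 → c = 0111010, weight = 4.
  m = 0111 → c = 1111000, weight = 4.
  m = 1111 → c = 1101100, weight = 4.
Tally weights:
  weight 0: 1 codewords.
  weight 2: 4 codewords.
  weight 4: 9 codewords.
  weight 6: 2 codewords.
Minimum distance d = smallest w > 0 with A_w > 0 = 2.
Sanity: Σ A_w = 16 = 2^4 = 16 ✓.


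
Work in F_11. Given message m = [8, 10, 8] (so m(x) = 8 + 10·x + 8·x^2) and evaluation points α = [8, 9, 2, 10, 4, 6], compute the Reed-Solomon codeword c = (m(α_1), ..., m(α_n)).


c = [6, 9, 5, 6, 0, 4]

Message polynomial: m(x) = 8 + 10·x + 8·x^2 (mod 11).
For each evaluation point α_i, compute m(α_i) mod 11:
  α_1 = 8: Horner steps 8 → 8 → 6, so m(8) = 6.
  α_2 = 9: Horner steps 8 → 5 → 9, so m(9) = 9.
  α_3 = 2: Horner steps 8 → 4 → 5, so m(2) = 5.
  α_4 = 10: Horner steps 8 → 2 → 6, so m(10) = 6.
  α_5 = 4: Horner steps 8 → 9 → 0, so m(4) = 0.
  α_6 = 6: Horner steps 8 → 3 → 4, so m(6) = 4.
Codeword c = [6, 9, 5, 6, 0, 4] ∈ F_11^6.


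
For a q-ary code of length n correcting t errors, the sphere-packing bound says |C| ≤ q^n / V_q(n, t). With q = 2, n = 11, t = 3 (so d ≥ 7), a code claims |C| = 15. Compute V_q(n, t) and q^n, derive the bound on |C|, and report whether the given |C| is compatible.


V_q(n, t) = 232, q^n = 2048, Hamming bound = 8, |C| = 15 > bound (violated).

Step 1: Compute V_q(n, t) = Σ_{j=0}^3 C(n, j) (q−1)^j.
  j = 0: C(11,0)·(1)^0 = 1·1 = 1.
  j = 1: C(11,1)·(1)^1 = 11·1 = 11.
  j = 2: C(11,2)·(1)^2 = 55·1 = 55.
  j = 3: C(11,3)·(1)^3 = 165·1 = 165.
  V_q(n, t) = 1 + 11 + 55 + 165 = 232.
Step 2: q^n = 2^11 = 2048.
Step 3: Hamming bound ⌊q^n / V_q(n,t)⌋ = ⌊2048/232⌋ = 8.
Step 4: Compare |C| = 15 to 8: violated.
The claimed |C| lies above the Hamming bound, so no 2-ary code of length 11 with d ≥ 7 can have 15 codewords.


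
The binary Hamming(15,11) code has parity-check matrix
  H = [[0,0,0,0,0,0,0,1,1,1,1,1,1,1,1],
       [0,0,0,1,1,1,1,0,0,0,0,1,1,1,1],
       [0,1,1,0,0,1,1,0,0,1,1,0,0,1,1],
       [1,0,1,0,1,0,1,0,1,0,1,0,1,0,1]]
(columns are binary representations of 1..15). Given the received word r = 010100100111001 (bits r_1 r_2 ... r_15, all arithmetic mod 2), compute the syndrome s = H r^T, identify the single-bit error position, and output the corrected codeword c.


s = (0, 0, 1, 1)^T, error position = 3, corrected codeword c = 011100100111001

Compute s = H r^T mod 2 one row at a time:
  s_1 = 0 + 0 + 1 + 1 + 1 + 0 + 0 + 1 = 4 ≡ 0 (mod 2).
  s_2 = 1 + 0 + 0 + 1 + 1 + 0 + 0 + 1 = 4 ≡ 0 (mod 2).
  s_3 = 1 + 0 + 0 + 1 + 1 + 1 + 0 + 1 = 5 ≡ 1 (mod 2).
  s_4 = 0 + 0 + 0 + 1 + 0 + 1 + 0 + 1 = 3 ≡ 1 (mod 2).
s = (0, 0, 1, 1)^T — this equals column 3 of H (binary 0011), so error is at position 3.
Correct: flip bit 3 of r = 010100100111001 to get c = 011100100111001.


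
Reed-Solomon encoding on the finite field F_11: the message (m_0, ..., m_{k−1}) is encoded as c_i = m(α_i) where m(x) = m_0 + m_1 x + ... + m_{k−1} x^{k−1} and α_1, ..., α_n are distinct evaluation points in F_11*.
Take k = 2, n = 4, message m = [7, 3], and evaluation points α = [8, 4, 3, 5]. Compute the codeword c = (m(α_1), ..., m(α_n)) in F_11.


c = [9, 8, 5, 0]

Message polynomial: m(x) = 7 + 3·x (mod 11).
For each evaluation point α_i, compute m(α_i) mod 11:
  α_1 = 8: Horner steps 3 → 9, so m(8) = 9.
  α_2 = 4: Horner steps 3 → 8, so m(4) = 8.
  α_3 = 3: Horner steps 3 → 5, so m(3) = 5.
  α_4 = 5: Horner steps 3 → 0, so m(5) = 0.
Codeword c = [9, 8, 5, 0] ∈ F_11^4.


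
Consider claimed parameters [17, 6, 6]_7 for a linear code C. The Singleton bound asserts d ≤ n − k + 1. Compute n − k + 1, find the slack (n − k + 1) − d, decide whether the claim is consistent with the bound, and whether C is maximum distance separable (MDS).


Singleton RHS = n − k + 1 = 12, slack = 6, bound satisfied, not MDS.

Singleton bound: d ≤ n − k + 1.
Here n = 17, k = 6, so n − k + 1 = 12.
Given d = 6, check d ≤ 12: YES.
Slack = (n − k + 1) − d = 6.
The code is NOT MDS (slack = 6 > 0).
Description: the claimed parameters are [17, 6, 6]_7; such a code would be non-MDS.


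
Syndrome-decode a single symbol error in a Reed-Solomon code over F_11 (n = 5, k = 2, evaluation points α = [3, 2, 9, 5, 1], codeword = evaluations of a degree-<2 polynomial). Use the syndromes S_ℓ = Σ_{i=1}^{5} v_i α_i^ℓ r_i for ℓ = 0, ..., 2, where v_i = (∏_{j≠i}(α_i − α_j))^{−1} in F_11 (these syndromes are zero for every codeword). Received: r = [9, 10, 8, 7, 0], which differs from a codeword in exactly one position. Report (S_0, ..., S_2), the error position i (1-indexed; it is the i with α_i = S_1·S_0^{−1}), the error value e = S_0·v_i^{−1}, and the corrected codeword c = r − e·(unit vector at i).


S = (8, 6, 10), error at position 3, error magnitude e = 5, c = [9, 10, 3, 7, 0].

Step 1: column multipliers v_i = (∏_{j≠i}(α_i − α_j))^{−1} mod 11.
  i = 1 (α = 3): (3−2)(3−9)(3−5)(3−1) = 1·(−6)·(−2)·2 = 24 ≡ 2, so v_1 = 2^{−1} = 6 (mod 11).
  i = 2 (α = 2): (2−3)(2−9)(2−5)(2−1) = (−1)·(−7)·(−3)·1 = −21 ≡ 1, so v_2 = 1^{−1} = 1 (mod 11).
  i = 3 (α = 9): (9−3)(9−2)(9−5)(9−1) = 6·7·4·8 = 1344 ≡ 2, so v_3 = 2^{−1} = 6 (mod 11).
  i = 4 (α = 5): (5−3)(5−2)(5−9)(5−1) = 2·3·(−4)·4 = −96 ≡ 3, so v_4 = 3^{−1} = 4 (mod 11).
  i = 5 (α = 1): (1−3)(1−2)(1−9)(1−5) = (−2)·(−1)·(−8)·(−4) = 64 ≡ 9, so v_5 = 9^{−1} = 5 (mod 11).
  v = [6, 1, 6, 4, 5].
Step 2: syndromes of r = [9, 10, 8, 7, 0] (all sums mod 11).
  S_0 = Σ v_i r_i = 6·9 + 1·10 + 6·8 + 4·7 + 5·0 = 140 ≡ 8.
  S_1 = Σ v_i α_i r_i = 6·3·9 + 1·2·10 + 6·9·8 + 4·5·7 + 5·1·0 = 754 ≡ 6.
  α_i^2 mod 11 = [9, 4, 4, 3, 1].
  S_2 = Σ v_i α_i^2 r_i = 6·9·9 + 1·4·10 + 6·4·8 + 4·3·7 + 5·1·0 = 802 ≡ 10.
  S = (8, 6, 10) ≠ 0, so r is not a codeword (an error is present).
Step 3: locate the error. For a single error e at position i, S_ℓ = v_i·e·α_i^ℓ, so α_err = S_1/S_0.
  S_0^{−1} = 8^{−1} = 7 (mod 11), so α_err = 6·7 = 42 ≡ 9 = α_3. Error position i = 3.
  Consistency check: S_2/S_1 = 10·2 = 20 ≡ 9 = α_err ✓ (single-error assumption holds).
Step 4: error magnitude e = S_0/v_3 = S_0·∏_{j≠3}(α_3 − α_j) = 8·2 = 16 ≡ 5 (mod 11).
Step 5: correct position 3: c_3 = r_3 − e = 8 − 5 ≡ 3 (mod 11). Hence c = [9, 10, 3, 7, 0].
  Check: interpolating c through the α_i gives m(x) = 1 + 10·x (degree < 2) with m(α_i) = c_i for every i, so c is indeed a codeword.


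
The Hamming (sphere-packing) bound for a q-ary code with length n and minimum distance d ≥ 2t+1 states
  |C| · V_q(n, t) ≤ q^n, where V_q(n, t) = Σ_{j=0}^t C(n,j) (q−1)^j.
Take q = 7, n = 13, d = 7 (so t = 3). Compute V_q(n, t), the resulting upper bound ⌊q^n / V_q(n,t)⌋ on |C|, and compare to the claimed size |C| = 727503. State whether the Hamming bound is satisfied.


V_q(n, t) = 64663, q^n = 96889010407, Hamming bound = 1498368, |C| = 727503 ≤ bound (satisfied).

Step 1: Compute V_q(n, t) = Σ_{j=0}^3 C(n, j) (q−1)^j.
  j = 0: C(13,0)·(6)^0 = 1·1 = 1.
  j = 1: C(13,1)·(6)^1 = 13·6 = 78.
  j = 2: C(13,2)·(6)^2 = 78·36 = 2808.
  j = 3: C(13,3)·(6)^3 = 286·216 = 61776.
  V_q(n, t) = 1 + 78 + 2808 + 61776 = 64663.
Step 2: q^n = 7^13 = 96889010407.
Step 3: Hamming bound ⌊q^n / V_q(n,t)⌋ = ⌊96889010407/64663⌋ = 1498368.
Step 4: Compare |C| = 727503 to 1498368: satisfied.
The claimed |C| lies below the Hamming bound.


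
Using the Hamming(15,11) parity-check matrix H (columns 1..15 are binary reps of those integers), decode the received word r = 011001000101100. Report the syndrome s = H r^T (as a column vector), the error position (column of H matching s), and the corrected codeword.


s = (1, 1, 0, 0)^T, error position = 12, corrected codeword c = 011001000100100

Compute s = H r^T mod 2 one row at a time:
  s_1 = 0 + 0 + 1 + 0 + 1 + 1 + 0 + 0 = 3 ≡ 1 (mod 2).
  s_2 = 0 + 0 + 1 + 0 + 1 + 1 + 0 + 0 = 3 ≡ 1 (mod 2).
  s_3 = 1 + 1 + 1 + 0 + 1 + 0 + 0 + 0 = 4 ≡ 0 (mod 2).
  s_4 = 0 + 1 + 0 + 0 + 0 + 0 + 1 + 0 = 2 ≡ 0 (mod 2).
s = (1, 1, 0, 0)^T — this equals column 12 of H (binary 1100), so error is at position 12.
Correct: flip bit 12 of r = 011001000101100 to get c = 011001000100100.


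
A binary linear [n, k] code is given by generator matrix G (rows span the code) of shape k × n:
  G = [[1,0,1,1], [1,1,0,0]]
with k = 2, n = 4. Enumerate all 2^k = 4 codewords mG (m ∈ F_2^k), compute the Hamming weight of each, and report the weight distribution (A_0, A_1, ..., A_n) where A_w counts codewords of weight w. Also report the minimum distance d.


Weight distribution: A_0 = 1, A_2 = 1, A_3 = 2. Minimum distance d = 2.

Enumerate all 2^2 = 4 messages m ∈ F_2^2.
For each, compute codeword c = mG in F_2^4, then tally its weight.
  m = 00 → c = 0000, weight = 0.
  m = 10 → c = 1011, weight = 3.
  m = 01 → c = 1100, weight = 2.
  m = 11 → c = 0111, weight = 3.
Tally weights:
  weight 0: 1 codewords.
  weight 2: 1 codewords.
  weight 3: 2 codewords.
Minimum distance d = smallest w > 0 with A_w > 0 = 2.
Sanity: Σ A_w = 4 = 2^2 = 4 ✓.


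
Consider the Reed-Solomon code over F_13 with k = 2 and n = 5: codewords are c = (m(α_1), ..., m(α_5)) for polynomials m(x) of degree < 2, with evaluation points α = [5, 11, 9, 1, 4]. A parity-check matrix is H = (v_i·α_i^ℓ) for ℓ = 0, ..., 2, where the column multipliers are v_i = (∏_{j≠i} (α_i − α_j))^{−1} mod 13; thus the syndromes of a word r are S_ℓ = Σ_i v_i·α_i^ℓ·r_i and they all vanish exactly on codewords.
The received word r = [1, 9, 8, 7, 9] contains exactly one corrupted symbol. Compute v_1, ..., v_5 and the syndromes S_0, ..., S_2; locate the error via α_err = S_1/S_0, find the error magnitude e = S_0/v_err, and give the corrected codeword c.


S = (7, 12, 2), error at position 2, error magnitude e = 4, c = [1, 5, 8, 7, 9].

Step 1: column multipliers v_i = (∏_{j≠i}(α_i − α_j))^{−1} mod 13.
  i = 1 (α = 5): (5−11)(5−9)(5−1)(5−4) = (−6)·(−4)·4·1 = 96 ≡ 5, so v_1 = 5^{−1} = 8 (mod 13).
  i = 2 (α = 11): (11−5)(11−9)(11−1)(11−4) = 6·2·10·7 = 840 ≡ 8, so v_2 = 8^{−1} = 5 (mod 13).
  i = 3 (α = 9): (9−5)(9−11)(9−1)(9−4) = 4·(−2)·8·5 = −320 ≡ 5, so v_3 = 5^{−1} = 8 (mod 13).
  i = 4 (α = 1): (1−5)(1−11)(1−9)(1−4) = (−4)·(−10)·(−8)·(−3) = 960 ≡ 11, so v_4 = 11^{−1} = 6 (mod 13).
  i = 5 (α = 4): (4−5)(4−11)(4−9)(4−1) = (−1)·(−7)·(−5)·3 = −105 ≡ 12, so v_5 = 12^{−1} = 12 (mod 13).
  v = [8, 5, 8, 6, 12].
Step 2: syndromes of r = [1, 9, 8, 7, 9] (all sums mod 13).
  S_0 = Σ v_i r_i = 8·1 + 5·9 + 8·8 + 6·7 + 12·9 = 267 ≡ 7.
  S_1 = Σ v_i α_i r_i = 8·5·1 + 5·11·9 + 8·9·8 + 6·1·7 + 12·4·9 = 1585 ≡ 12.
  α_i^2 mod 13 = [12, 4, 3, 1, 3].
  S_2 = Σ v_i α_i^2 r_i = 8·12·1 + 5·4·9 + 8·3·8 + 6·1·7 + 12·3·9 = 834 ≡ 2.
  S = (7, 12, 2) ≠ 0, so r is not a codeword (an error is present).
Step 3: locate the error. For a single error e at position i, S_ℓ = v_i·e·α_i^ℓ, so α_err = S_1/S_0.
  S_0^{−1} = 7^{−1} = 2 (mod 13), so α_err = 12·2 = 24 ≡ 11 = α_2. Error position i = 2.
  Consistency check: S_2/S_1 = 2·12 = 24 ≡ 11 = α_err ✓ (single-error assumption holds).
Step 4: error magnitude e = S_0/v_2 = S_0·∏_{j≠2}(α_2 − α_j) = 7·8 = 56 ≡ 4 (mod 13).
Step 5: correct position 2: c_2 = r_2 − e = 9 − 4 ≡ 5 (mod 13). Hence c = [1, 5, 8, 7, 9].
  Check: interpolating c through the α_i gives m(x) = 2 + 5·x (degree < 2) with m(α_i) = c_i for every i, so c is indeed a codeword.


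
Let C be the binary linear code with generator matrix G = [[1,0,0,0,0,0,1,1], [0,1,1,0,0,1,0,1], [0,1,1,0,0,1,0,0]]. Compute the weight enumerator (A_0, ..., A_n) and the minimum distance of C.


Weight distribution: A_0 = 1, A_1 = 1, A_2 = 1, A_3 = 2, A_4 = 1, A_5 = 1, A_6 = 1. Minimum distance d = 1.

Enumerate all 2^3 = 8 messages m ∈ F_2^3.
For each, compute codeword c = mG in F_2^8, then tally its weight.
  m = 000 → c = 00000000, weight = 0.
  m = 100 → c = 10000011, weight = 3.
  m = 010 → c = 01100101, weight = 4.
  m = 110 → c = 11100110, weight = 5.
  m = 001 → c = 01100100, weight = 3.
  m = 101 → c = 11100111, weight = 6.
  m = 011 → c = 00000001, weight = 1.
  m = 111 → c = 10000010, weight = 2.
Tally weights:
  weight 0: 1 codewords.
  weight 1: 1 codewords.
  weight 2: 1 codewords.
  weight 3: 2 codewords.
  weight 4: 1 codewords.
  weight 5: 1 codewords.
  weight 6: 1 codewords.
Minimum distance d = smallest w > 0 with A_w > 0 = 1.
Sanity: Σ A_w = 8 = 2^3 = 8 ✓.


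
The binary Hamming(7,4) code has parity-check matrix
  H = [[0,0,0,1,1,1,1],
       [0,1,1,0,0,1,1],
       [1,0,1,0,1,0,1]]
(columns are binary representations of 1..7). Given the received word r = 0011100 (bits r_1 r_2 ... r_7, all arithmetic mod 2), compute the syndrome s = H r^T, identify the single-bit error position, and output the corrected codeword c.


s = (0, 1, 0)^T, error position = 2, corrected codeword c = 0111100

Compute s = H r^T mod 2 one row at a time:
  s_1 = 1 + 1 + 0 + 0 = 2 ≡ 0 (mod 2).
  s_2 = 0 + 1 + 0 + 0 = 1 ≡ 1 (mod 2).
  s_3 = 0 + 1 + 1 + 0 = 2 ≡ 0 (mod 2).
s = (0, 1, 0)^T — this equals column 2 of H (binary 010), so error is at position 2.
Correct: flip bit 2 of r = 0011100 to get c = 0111100.


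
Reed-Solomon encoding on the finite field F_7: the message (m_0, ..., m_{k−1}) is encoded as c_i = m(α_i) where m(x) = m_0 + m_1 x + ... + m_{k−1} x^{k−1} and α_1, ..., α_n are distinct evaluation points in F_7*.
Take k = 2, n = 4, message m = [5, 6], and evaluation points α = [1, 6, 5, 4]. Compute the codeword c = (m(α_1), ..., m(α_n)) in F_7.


c = [4, 6, 0, 1]

Message polynomial: m(x) = 5 + 6·x (mod 7).
For each evaluation point α_i, compute m(α_i) mod 7:
  α_1 = 1: Horner steps 6 → 4, so m(1) = 4.
  α_2 = 6: Horner steps 6 → 6, so m(6) = 6.
  α_3 = 5: Horner steps 6 → 0, so m(5) = 0.
  α_4 = 4: Horner steps 6 → 1, so m(4) = 1.
Codeword c = [4, 6, 0, 1] ∈ F_7^4.


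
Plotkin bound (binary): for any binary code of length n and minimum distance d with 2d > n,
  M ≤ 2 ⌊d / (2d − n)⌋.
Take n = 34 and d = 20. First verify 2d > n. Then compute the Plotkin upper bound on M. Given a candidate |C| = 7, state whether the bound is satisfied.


Plotkin bound M ≤ 6; given |C| = 7 > bound (violated).

Check applicability: 2d = 40, n = 34.
2d − n = 6 > 0, so Plotkin applies.
Compute d/(2d−n) = 20/6 ≈ 3.3333.
⌊d/(2d−n)⌋ = 3.
Plotkin bound: M ≤ 2·3 = 6.
Given |C| = 7, check: VIOLATED.
This |C| is above the Plotkin bound, so no binary code with n = 34, d = 20 and 7 codewords exists.


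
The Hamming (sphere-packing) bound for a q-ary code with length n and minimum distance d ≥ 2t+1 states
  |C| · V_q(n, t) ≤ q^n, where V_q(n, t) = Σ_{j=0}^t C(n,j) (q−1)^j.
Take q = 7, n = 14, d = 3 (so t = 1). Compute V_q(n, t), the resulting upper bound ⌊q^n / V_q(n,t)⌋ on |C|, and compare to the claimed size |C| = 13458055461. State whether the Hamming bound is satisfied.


V_q(n, t) = 85, q^n = 678223072849, Hamming bound = 7979094974, |C| = 13458055461 > bound (violated).

Step 1: Compute V_q(n, t) = Σ_{j=0}^1 C(n, j) (q−1)^j.
  j = 0: C(14,0)·(6)^0 = 1·1 = 1.
  j = 1: C(14,1)·(6)^1 = 14·6 = 84.
  V_q(n, t) = 1 + 84 = 85.
Step 2: q^n = 7^14 = 678223072849.
Step 3: Hamming bound ⌊q^n / V_q(n,t)⌋ = ⌊678223072849/85⌋ = 7979094974.
Step 4: Compare |C| = 13458055461 to 7979094974: violated.
The claimed |C| lies above the Hamming bound, so no 7-ary code of length 14 with d ≥ 3 can have 13458055461 codewords.


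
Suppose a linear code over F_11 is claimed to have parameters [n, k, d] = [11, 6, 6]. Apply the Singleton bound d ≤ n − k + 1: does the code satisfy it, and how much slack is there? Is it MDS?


Singleton RHS = n − k + 1 = 6, slack = 0, bound satisfied, MDS.

Singleton bound: d ≤ n − k + 1.
Here n = 11, k = 6, so n − k + 1 = 6.
Given d = 6, check d ≤ 6: YES.
Slack = (n − k + 1) − d = 0.
The code is MDS (slack = 0).
Description: the claimed parameters are [11, 6, 6]_11; such a code would be MDS (meets Singleton bound).


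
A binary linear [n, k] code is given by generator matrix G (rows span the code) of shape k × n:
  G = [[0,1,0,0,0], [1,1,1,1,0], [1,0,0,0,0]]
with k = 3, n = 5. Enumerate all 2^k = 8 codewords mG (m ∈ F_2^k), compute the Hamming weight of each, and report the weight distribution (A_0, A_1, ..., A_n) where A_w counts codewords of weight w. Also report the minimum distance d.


Weight distribution: A_0 = 1, A_1 = 2, A_2 = 2, A_3 = 2, A_4 = 1. Minimum distance d = 1.

Enumerate all 2^3 = 8 messages m ∈ F_2^3.
For each, compute codeword c = mG in F_2^5, then tally its weight.
  m = 000 → c = 00000, weight = 0.
  m = 100 → c = 01000, weight = 1.
  m = 010 → c = 11110, weight = 4.
  m = 110 → c = 10110, weight = 3.
  m = 001 → c = 10000, weight = 1.
  m = 101 → c = 11000, weight = 2.
  m = 011 → c = 01110, weight = 3.
  m = 111 → c = 00110, weight = 2.
Tally weights:
  weight 0: 1 codewords.
  weight 1: 2 codewords.
  weight 2: 2 codewords.
  weight 3: 2 codewords.
  weight 4: 1 codewords.
Minimum distance d = smallest w > 0 with A_w > 0 = 1.
Sanity: Σ A_w = 8 = 2^3 = 8 ✓.


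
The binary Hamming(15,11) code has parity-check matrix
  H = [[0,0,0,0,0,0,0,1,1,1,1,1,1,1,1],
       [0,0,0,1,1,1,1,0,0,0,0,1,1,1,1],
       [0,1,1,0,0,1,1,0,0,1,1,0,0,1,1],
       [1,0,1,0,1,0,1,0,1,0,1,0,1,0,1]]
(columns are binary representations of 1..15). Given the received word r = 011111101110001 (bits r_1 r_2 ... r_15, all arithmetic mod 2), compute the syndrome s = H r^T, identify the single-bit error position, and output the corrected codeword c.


s = (0, 1, 1, 0)^T, error position = 6, corrected codeword c = 011110101110001

Compute s = H r^T mod 2 one row at a time:
  s_1 = 0 + 1 + 1 + 1 + 0 + 0 + 0 + 1 = 4 ≡ 0 (mod 2).
  s_2 = 1 + 1 + 1 + 1 + 0 + 0 + 0 + 1 = 5 ≡ 1 (mod 2).
  s_3 = 1 + 1 + 1 + 1 + 1 + 1 + 0 + 1 = 7 ≡ 1 (mod 2).
  s_4 = 0 + 1 + 1 + 1 + 1 + 1 + 0 + 1 = 6 ≡ 0 (mod 2).
s = (0, 1, 1, 0)^T — this equals column 6 of H (binary 0110), so error is at position 6.
Correct: flip bit 6 of r = 011111101110001 to get c = 011110101110001.


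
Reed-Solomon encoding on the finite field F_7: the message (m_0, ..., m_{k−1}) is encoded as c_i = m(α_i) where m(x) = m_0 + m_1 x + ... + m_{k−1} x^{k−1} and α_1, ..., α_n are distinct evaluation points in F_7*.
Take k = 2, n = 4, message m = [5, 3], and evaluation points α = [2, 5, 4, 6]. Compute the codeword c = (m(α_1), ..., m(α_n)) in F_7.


c = [4, 6, 3, 2]

Message polynomial: m(x) = 5 + 3·x (mod 7).
For each evaluation point α_i, compute m(α_i) mod 7:
  α_1 = 2: Horner steps 3 → 4, so m(2) = 4.
  α_2 = 5: Horner steps 3 → 6, so m(5) = 6.
  α_3 = 4: Horner steps 3 → 3, so m(4) = 3.
  α_4 = 6: Horner steps 3 → 2, so m(6) = 2.
Codeword c = [4, 6, 3, 2] ∈ F_7^4.


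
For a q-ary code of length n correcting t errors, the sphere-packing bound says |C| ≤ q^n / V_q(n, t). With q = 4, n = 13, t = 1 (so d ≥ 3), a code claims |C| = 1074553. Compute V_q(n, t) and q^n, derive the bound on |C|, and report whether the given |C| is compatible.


V_q(n, t) = 40, q^n = 67108864, Hamming bound = 1677721, |C| = 1074553 ≤ bound (satisfied).

Step 1: Compute V_q(n, t) = Σ_{j=0}^1 C(n, j) (q−1)^j.
  j = 0: C(13,0)·(3)^0 = 1·1 = 1.
  j = 1: C(13,1)·(3)^1 = 13·3 = 39.
  V_q(n, t) = 1 + 39 = 40.
Step 2: q^n = 4^13 = 67108864.
Step 3: Hamming bound ⌊q^n / V_q(n,t)⌋ = ⌊67108864/40⌋ = 1677721.
Step 4: Compare |C| = 1074553 to 1677721: satisfied.
The claimed |C| lies below the Hamming bound.


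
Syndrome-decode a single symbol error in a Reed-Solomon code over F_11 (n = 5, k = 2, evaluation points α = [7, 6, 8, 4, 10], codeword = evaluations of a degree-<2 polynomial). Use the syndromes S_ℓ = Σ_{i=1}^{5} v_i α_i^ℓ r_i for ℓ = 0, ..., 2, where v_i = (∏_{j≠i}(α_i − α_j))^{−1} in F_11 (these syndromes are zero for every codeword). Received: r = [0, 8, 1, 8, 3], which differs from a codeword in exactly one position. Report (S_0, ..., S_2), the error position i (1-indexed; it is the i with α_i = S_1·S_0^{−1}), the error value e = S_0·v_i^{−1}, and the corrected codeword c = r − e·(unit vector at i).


S = (7, 9, 10), error at position 2, error magnitude e = 9, c = [0, 10, 1, 8, 3].

Step 1: column multipliers v_i = (∏_{j≠i}(α_i − α_j))^{−1} mod 11.
  i = 1 (α = 7): (7−6)(7−8)(7−4)(7−10) = 1·(−1)·3·(−3) = 9 ≡ 9, so v_1 = 9^{−1} = 5 (mod 11).
  i = 2 (α = 6): (6−7)(6−8)(6−4)(6−10) = (−1)·(−2)·2·(−4) = −16 ≡ 6, so v_2 = 6^{−1} = 2 (mod 11).
  i = 3 (α = 8): (8−7)(8−6)(8−4)(8−10) = 1·2·4·(−2) = −16 ≡ 6, so v_3 = 6^{−1} = 2 (mod 11).
  i = 4 (α = 4): (4−7)(4−6)(4−8)(4−10) = (−3)·(−2)·(−4)·(−6) = 144 ≡ 1, so v_4 = 1^{−1} = 1 (mod 11).
  i = 5 (α = 10): (10−7)(10−6)(10−8)(10−4) = 3·4·2·6 = 144 ≡ 1, so v_5 = 1^{−1} = 1 (mod 11).
  v = [5, 2, 2, 1, 1].
Step 2: syndromes of r = [0, 8, 1, 8, 3] (all sums mod 11).
  S_0 = Σ v_i r_i = 5·0 + 2·8 + 2·1 + 1·8 + 1·3 = 29 ≡ 7.
  S_1 = Σ v_i α_i r_i = 5·7·0 + 2·6·8 + 2·8·1 + 1·4·8 + 1·10·3 = 174 ≡ 9.
  α_i^2 mod 11 = [5, 3, 9, 5, 1].
  S_2 = Σ v_i α_i^2 r_i = 5·5·0 + 2·3·8 + 2·9·1 + 1·5·8 + 1·1·3 = 109 ≡ 10.
  S = (7, 9, 10) ≠ 0, so r is not a codeword (an error is present).
Step 3: locate the error. For a single error e at position i, S_ℓ = v_i·e·α_i^ℓ, so α_err = S_1/S_0.
  S_0^{−1} = 7^{−1} = 8 (mod 11), so α_err = 9·8 = 72 ≡ 6 = α_2. Error position i = 2.
  Consistency check: S_2/S_1 = 10·5 = 50 ≡ 6 = α_err ✓ (single-error assumption holds).
Step 4: error magnitude e = S_0/v_2 = S_0·∏_{j≠2}(α_2 − α_j) = 7·6 = 42 ≡ 9 (mod 11).
Step 5: correct position 2: c_2 = r_2 − e = 8 − 9 ≡ 10 (mod 11). Hence c = [0, 10, 1, 8, 3].
  Check: interpolating c through the α_i gives m(x) = 4 + 1·x (degree < 2) with m(α_i) = c_i for every i, so c is indeed a codeword.


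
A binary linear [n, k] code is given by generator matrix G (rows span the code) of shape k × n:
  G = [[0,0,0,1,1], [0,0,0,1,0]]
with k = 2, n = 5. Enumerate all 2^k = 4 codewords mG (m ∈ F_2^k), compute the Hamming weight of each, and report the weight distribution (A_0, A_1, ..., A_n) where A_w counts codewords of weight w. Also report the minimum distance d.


Weight distribution: A_0 = 1, A_1 = 2, A_2 = 1. Minimum distance d = 1.

Enumerate all 2^2 = 4 messages m ∈ F_2^2.
For each, compute codeword c = mG in F_2^5, then tally its weight.
  m = 00 → c = 00000, weight = 0.
  m = 10 → c = 00011, weight = 2.
  m = 01 → c = 00010, weight = 1.
  m = 11 → c = 00001, weight = 1.
Tally weights:
  weight 0: 1 codewords.
  weight 1: 2 codewords.
  weight 2: 1 codewords.
Minimum distance d = smallest w > 0 with A_w > 0 = 1.
Sanity: Σ A_w = 4 = 2^2 = 4 ✓.


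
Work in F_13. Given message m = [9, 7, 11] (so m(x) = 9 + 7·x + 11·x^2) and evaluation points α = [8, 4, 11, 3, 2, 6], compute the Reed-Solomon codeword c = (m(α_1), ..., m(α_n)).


c = [2, 5, 0, 12, 2, 5]

Message polynomial: m(x) = 9 + 7·x + 11·x^2 (mod 13).
For each evaluation point α_i, compute m(α_i) mod 13:
  α_1 = 8: Horner steps 11 → 4 → 2, so m(8) = 2.
  α_2 = 4: Horner steps 11 → 12 → 5, so m(4) = 5.
  α_3 = 11: Horner steps 11 → 11 → 0, so m(11) = 0.
  α_4 = 3: Horner steps 11 → 1 → 12, so m(3) = 12.
  α_5 = 2: Horner steps 11 → 3 → 2, so m(2) = 2.
  α_6 = 6: Horner steps 11 → 8 → 5, so m(6) = 5.
Codeword c = [2, 5, 0, 12, 2, 5] ∈ F_13^6.


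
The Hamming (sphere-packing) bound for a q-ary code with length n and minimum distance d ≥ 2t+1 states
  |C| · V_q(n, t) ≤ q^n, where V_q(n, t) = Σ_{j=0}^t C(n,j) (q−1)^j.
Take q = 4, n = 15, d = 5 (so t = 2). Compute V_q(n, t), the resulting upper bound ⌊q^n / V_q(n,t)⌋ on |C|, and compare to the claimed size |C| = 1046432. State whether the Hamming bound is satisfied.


V_q(n, t) = 991, q^n = 1073741824, Hamming bound = 1083493, |C| = 1046432 ≤ bound (satisfied).

Step 1: Compute V_q(n, t) = Σ_{j=0}^2 C(n, j) (q−1)^j.
  j = 0: C(15,0)·(3)^0 = 1·1 = 1.
  j = 1: C(15,1)·(3)^1 = 15·3 = 45.
  j = 2: C(15,2)·(3)^2 = 105·9 = 945.
  V_q(n, t) = 1 + 45 + 945 = 991.
Step 2: q^n = 4^15 = 1073741824.
Step 3: Hamming bound ⌊q^n / V_q(n,t)⌋ = ⌊1073741824/991⌋ = 1083493.
Step 4: Compare |C| = 1046432 to 1083493: satisfied.
The claimed |C| lies below the Hamming bound.


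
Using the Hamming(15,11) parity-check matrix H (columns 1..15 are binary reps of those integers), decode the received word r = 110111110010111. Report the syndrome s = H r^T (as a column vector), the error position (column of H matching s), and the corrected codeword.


s = (1, 1, 0, 0)^T, error position = 12, corrected codeword c = 110111110011111

Compute s = H r^T mod 2 one row at a time:
  s_1 = 1 + 0 + 0 + 1 + 0 + 1 + 1 + 1 = 5 ≡ 1 (mod 2).
  s_2 = 1 + 1 + 1 + 1 + 0 + 1 + 1 + 1 = 7 ≡ 1 (mod 2).
  s_3 = 1 + 0 + 1 + 1 + 0 + 1 + 1 + 1 = 6 ≡ 0 (mod 2).
  s_4 = 1 + 0 + 1 + 1 + 0 + 1 + 1 + 1 = 6 ≡ 0 (mod 2).
s = (1, 1, 0, 0)^T — this equals column 12 of H (binary 1100), so error is at position 12.
Correct: flip bit 12 of r = 110111110010111 to get c = 110111110011111.


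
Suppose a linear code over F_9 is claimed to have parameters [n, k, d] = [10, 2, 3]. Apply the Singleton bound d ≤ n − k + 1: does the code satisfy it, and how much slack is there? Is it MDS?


Singleton RHS = n − k + 1 = 9, slack = 6, bound satisfied, not MDS.

Singleton bound: d ≤ n − k + 1.
Here n = 10, k = 2, so n − k + 1 = 9.
Given d = 3, check d ≤ 9: YES.
Slack = (n − k + 1) − d = 6.
The code is NOT MDS (slack = 6 > 0).
Description: the claimed parameters are [10, 2, 3]_9; such a code would be non-MDS.


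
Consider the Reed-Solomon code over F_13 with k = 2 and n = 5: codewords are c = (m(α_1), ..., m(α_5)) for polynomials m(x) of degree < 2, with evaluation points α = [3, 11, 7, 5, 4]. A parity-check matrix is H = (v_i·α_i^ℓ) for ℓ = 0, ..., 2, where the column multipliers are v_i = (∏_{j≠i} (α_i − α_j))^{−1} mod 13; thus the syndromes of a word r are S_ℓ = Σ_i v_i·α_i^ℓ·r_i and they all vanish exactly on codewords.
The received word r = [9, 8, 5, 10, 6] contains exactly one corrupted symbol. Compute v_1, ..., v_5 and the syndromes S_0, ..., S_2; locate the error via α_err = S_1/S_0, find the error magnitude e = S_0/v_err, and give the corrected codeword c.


S = (6, 5, 2), error at position 1, error magnitude e = 7, c = [2, 8, 5, 10, 6].

Step 1: column multipliers v_i = (∏_{j≠i}(α_i − α_j))^{−1} mod 13.
  i = 1 (α = 3): (3−11)(3−7)(3−5)(3−4) = (−8)·(−4)·(−2)·(−1) = 64 ≡ 12, so v_1 = 12^{−1} = 12 (mod 13).
  i = 2 (α = 11): (11−3)(11−7)(11−5)(11−4) = 8·4·6·7 = 1344 ≡ 5, so v_2 = 5^{−1} = 8 (mod 13).
  i = 3 (α = 7): (7−3)(7−11)(7−5)(7−4) = 4·(−4)·2·3 = −96 ≡ 8, so v_3 = 8^{−1} = 5 (mod 13).
  i = 4 (α = 5): (5−3)(5−11)(5−7)(5−4) = 2·(−6)·(−2)·1 = 24 ≡ 11, so v_4 = 11^{−1} = 6 (mod 13).
  i = 5 (α = 4): (4−3)(4−11)(4−7)(4−5) = 1·(−7)·(−3)·(−1) = −21 ≡ 5, so v_5 = 5^{−1} = 8 (mod 13).
  v = [12, 8, 5, 6, 8].
Step 2: syndromes of r = [9, 8, 5, 10, 6] (all sums mod 13).
  S_0 = Σ v_i r_i = 12·9 + 8·8 + 5·5 + 6·10 + 8·6 = 305 ≡ 6.
  S_1 = Σ v_i α_i r_i = 12·3·9 + 8·11·8 + 5·7·5 + 6·5·10 + 8·4·6 = 1695 ≡ 5.
  α_i^2 mod 13 = [9, 4, 10, 12, 3].
  S_2 = Σ v_i α_i^2 r_i = 12·9·9 + 8·4·8 + 5·10·5 + 6·12·10 + 8·3·6 = 2342 ≡ 2.
  S = (6, 5, 2) ≠ 0, so r is not a codeword (an error is present).
Step 3: locate the error. For a single error e at position i, S_ℓ = v_i·e·α_i^ℓ, so α_err = S_1/S_0.
  S_0^{−1} = 6^{−1} = 11 (mod 13), so α_err = 5·11 = 55 ≡ 3 = α_1. Error position i = 1.
  Consistency check: S_2/S_1 = 2·8 = 16 ≡ 3 = α_err ✓ (single-error assumption holds).
Step 4: error magnitude e = S_0/v_1 = S_0·∏_{j≠1}(α_1 − α_j) = 6·12 = 72 ≡ 7 (mod 13).
Step 5: correct position 1: c_1 = r_1 − e = 9 − 7 ≡ 2 (mod 13). Hence c = [2, 8, 5, 10, 6].
  Check: interpolating c through the α_i gives m(x) = 3 + 4·x (degree < 2) with m(α_i) = c_i for every i, so c is indeed a codeword.
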